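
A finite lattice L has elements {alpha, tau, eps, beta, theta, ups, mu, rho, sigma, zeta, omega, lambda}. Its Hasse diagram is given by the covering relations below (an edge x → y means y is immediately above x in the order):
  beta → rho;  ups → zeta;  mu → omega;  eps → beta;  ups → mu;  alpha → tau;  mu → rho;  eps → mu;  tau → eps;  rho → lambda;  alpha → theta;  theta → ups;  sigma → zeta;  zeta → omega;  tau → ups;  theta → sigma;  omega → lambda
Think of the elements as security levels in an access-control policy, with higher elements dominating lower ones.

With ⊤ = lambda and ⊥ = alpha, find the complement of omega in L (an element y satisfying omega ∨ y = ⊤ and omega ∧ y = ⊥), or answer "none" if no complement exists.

For every candidate y, either omega ∨ y ≠ lambda or omega ∧ y ≠ alpha; no complement exists.

none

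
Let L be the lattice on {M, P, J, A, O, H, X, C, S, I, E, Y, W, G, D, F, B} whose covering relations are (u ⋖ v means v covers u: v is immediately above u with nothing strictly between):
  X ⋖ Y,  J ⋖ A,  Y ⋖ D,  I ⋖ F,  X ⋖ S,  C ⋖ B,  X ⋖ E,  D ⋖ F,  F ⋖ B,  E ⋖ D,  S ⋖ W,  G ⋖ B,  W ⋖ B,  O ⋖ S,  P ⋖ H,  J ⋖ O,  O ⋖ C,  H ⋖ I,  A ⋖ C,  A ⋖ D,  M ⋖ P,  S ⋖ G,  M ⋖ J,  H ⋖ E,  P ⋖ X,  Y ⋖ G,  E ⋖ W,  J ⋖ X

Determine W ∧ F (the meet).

Common lower bounds of {W, F}: E, H, J, M, P, X.
The greatest among these is E.

E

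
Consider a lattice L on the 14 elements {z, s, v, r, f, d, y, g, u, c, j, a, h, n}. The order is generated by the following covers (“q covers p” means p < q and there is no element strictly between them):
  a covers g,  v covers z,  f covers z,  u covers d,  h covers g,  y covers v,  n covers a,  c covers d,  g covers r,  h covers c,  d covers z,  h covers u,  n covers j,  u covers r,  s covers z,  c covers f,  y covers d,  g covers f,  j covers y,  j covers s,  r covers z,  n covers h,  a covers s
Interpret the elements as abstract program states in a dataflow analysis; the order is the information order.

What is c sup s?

Common upper bounds of {c, s}: n.
The least among these is n.

n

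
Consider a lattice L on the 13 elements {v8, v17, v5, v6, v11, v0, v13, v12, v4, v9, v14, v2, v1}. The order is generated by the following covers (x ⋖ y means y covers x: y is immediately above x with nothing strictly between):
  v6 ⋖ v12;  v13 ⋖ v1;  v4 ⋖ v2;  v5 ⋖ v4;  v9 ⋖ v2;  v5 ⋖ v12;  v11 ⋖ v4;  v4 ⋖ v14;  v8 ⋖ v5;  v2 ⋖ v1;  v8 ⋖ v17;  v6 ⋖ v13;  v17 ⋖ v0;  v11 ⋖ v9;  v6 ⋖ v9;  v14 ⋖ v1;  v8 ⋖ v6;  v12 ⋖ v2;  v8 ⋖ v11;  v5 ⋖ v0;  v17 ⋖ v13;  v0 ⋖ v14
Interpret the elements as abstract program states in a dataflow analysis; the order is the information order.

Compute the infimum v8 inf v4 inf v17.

v8

Common lower bounds of {v8, v4, v17}: v8.
The greatest among these is v8.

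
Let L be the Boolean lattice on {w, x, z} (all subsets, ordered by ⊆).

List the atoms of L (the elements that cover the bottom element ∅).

{w}, {x}, {z}

The atoms are exactly the elements that cover ∅: {w}, {x}, {z}.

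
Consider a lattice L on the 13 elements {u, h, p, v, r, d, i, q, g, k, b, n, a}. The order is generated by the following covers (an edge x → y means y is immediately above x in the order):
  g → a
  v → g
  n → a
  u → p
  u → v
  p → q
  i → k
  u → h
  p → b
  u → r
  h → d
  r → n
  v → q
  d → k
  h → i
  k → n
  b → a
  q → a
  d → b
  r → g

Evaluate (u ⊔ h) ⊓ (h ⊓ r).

u ∨ h = h
h ∧ r = u
h ∧ u = u

u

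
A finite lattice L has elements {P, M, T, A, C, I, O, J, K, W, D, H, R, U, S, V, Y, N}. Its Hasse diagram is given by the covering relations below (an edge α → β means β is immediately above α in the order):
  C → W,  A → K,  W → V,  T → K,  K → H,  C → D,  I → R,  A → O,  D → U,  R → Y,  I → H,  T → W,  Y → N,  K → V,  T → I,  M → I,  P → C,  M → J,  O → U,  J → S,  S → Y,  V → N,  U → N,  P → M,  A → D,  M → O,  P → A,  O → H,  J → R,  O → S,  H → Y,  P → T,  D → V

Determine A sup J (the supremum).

S

Common upper bounds of {A, J}: N, S, Y.
The least among these is S.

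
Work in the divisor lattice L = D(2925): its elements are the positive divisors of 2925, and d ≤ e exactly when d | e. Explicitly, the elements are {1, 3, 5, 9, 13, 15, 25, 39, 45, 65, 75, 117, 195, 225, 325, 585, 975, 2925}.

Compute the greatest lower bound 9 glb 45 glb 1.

1

In the divisibility order, the meet is the greatest common divisor: gcd(9, 45, 1) = 1.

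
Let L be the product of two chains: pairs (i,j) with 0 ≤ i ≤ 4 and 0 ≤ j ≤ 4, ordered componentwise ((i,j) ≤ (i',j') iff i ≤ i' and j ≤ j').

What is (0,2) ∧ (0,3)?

(0,2)

In a product of chains, the meet is componentwise min, giving (0,2).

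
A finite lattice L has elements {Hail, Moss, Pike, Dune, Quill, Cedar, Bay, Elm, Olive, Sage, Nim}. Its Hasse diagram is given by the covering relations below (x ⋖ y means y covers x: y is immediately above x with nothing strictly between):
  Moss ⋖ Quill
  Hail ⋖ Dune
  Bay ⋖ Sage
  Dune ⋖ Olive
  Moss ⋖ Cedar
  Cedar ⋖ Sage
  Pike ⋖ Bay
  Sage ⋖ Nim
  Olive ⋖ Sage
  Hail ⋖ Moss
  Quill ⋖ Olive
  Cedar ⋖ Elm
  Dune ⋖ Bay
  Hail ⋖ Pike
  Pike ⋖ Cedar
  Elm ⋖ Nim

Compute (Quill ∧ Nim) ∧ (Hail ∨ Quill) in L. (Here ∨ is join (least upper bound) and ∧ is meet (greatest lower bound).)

Quill ∧ Nim = Quill
Hail ∨ Quill = Quill
Quill ∧ Quill = Quill

Quill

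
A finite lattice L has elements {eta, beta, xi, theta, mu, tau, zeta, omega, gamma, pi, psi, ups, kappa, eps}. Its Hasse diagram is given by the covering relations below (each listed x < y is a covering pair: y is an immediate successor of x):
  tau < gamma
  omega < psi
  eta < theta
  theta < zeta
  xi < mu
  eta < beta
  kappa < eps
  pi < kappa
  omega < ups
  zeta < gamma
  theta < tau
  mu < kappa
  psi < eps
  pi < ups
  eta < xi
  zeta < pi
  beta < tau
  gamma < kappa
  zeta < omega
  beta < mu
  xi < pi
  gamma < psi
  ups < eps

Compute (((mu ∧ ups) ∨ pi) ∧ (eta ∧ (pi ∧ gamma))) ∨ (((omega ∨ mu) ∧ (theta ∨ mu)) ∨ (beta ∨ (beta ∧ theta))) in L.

mu ∧ ups = xi
xi ∨ pi = pi
pi ∧ gamma = zeta
eta ∧ zeta = eta
pi ∧ eta = eta
omega ∨ mu = eps
theta ∨ mu = kappa
eps ∧ kappa = kappa
beta ∧ theta = eta
beta ∨ eta = beta
kappa ∨ beta = kappa
eta ∨ kappa = kappa

kappa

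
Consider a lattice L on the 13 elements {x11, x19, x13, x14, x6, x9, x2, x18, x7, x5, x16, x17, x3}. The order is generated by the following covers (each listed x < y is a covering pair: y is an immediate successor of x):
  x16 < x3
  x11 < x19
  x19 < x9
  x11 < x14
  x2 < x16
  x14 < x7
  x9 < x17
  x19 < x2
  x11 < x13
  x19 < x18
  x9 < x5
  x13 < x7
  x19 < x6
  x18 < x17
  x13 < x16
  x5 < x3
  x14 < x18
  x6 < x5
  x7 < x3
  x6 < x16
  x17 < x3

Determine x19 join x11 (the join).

Common upper bounds of {x19, x11}: x16, x17, x18, x19, x2, x3, x5, x6, x9.
The least among these is x19.

x19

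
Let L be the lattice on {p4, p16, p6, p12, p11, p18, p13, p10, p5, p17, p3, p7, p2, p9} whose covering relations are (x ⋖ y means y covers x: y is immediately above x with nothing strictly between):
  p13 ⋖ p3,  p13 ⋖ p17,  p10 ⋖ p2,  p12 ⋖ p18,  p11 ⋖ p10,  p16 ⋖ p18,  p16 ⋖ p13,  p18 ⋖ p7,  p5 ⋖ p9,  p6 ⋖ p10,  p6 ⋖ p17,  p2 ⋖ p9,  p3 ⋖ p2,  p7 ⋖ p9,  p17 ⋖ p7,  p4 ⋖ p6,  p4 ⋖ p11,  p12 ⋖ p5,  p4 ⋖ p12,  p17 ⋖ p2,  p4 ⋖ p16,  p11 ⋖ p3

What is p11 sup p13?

p3

Common upper bounds of {p11, p13}: p2, p3, p9.
The least among these is p3.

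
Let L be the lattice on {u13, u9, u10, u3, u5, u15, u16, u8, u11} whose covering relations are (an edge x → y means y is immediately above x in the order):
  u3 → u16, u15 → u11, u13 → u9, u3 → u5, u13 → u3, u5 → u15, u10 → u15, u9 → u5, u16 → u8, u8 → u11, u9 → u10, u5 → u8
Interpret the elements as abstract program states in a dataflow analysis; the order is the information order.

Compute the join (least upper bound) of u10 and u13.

u10

Common upper bounds of {u10, u13}: u10, u11, u15.
The least among these is u10.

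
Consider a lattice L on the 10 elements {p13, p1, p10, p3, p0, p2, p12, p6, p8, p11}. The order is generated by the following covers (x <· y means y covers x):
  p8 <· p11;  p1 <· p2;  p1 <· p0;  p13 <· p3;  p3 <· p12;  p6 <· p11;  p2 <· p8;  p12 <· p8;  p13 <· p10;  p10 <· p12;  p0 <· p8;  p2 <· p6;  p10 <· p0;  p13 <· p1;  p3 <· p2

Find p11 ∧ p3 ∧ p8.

p3

Common lower bounds of {p11, p3, p8}: p13, p3.
The greatest among these is p3.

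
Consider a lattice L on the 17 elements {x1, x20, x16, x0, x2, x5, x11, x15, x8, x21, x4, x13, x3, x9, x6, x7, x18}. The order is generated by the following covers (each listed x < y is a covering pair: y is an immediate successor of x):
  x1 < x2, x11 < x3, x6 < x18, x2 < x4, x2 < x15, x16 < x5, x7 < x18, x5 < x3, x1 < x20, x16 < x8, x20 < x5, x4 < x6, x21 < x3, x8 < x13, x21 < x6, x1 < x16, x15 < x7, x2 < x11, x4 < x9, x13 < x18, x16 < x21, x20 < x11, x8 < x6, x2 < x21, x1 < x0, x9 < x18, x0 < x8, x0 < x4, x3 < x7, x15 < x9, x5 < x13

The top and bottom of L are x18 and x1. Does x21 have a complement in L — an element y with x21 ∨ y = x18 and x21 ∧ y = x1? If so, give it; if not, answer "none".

none

For every candidate y, either x21 ∨ y ≠ x18 or x21 ∧ y ≠ x1; no complement exists.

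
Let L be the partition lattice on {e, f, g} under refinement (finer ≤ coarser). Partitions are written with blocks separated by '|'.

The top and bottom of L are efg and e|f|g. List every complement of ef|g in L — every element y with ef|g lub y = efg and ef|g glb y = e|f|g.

eg|f, e|fg

Need y with ef|g ∨ y = efg and ef|g ∧ y = e|f|g.
Checking each element gives: eg|f, e|fg.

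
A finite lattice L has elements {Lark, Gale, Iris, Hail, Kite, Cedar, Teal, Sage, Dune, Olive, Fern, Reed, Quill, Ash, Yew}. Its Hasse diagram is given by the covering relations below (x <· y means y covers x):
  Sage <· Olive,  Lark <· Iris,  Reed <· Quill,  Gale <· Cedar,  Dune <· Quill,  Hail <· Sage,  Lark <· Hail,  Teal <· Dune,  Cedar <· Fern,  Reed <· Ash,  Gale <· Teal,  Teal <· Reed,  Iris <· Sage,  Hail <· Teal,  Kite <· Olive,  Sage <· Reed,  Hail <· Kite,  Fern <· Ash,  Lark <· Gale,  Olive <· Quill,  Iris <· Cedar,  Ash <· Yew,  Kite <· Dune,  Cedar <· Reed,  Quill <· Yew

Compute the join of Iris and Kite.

Olive

Common upper bounds of {Iris, Kite}: Olive, Quill, Yew.
The least among these is Olive.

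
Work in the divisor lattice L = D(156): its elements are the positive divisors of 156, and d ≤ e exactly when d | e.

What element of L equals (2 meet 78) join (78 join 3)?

78

2 ∧ 78 = 2
78 ∨ 3 = 78
2 ∨ 78 = 78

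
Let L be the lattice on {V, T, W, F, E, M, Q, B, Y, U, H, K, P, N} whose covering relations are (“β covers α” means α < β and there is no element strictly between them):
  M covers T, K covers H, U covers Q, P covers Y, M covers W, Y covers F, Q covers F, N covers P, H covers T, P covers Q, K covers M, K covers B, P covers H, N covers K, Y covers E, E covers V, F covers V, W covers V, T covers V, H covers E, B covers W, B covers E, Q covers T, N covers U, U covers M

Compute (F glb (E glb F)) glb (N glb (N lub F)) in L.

E ∧ F = V
F ∧ V = V
N ∨ F = N
N ∧ N = N
V ∧ N = V

V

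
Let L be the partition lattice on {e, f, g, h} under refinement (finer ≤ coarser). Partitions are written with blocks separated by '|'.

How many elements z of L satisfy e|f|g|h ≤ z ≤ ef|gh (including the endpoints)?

The interval [e|f|g|h, ef|gh] = {ef|gh, ef|g|h, e|f|gh, e|f|g|h}, which has 4 elements.

4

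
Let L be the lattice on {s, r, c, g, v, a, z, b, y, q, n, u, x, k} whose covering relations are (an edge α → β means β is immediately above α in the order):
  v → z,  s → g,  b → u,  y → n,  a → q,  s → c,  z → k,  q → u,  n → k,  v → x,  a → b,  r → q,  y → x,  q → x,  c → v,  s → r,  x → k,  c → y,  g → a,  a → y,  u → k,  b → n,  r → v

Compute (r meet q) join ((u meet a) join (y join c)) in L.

x

r ∧ q = r
u ∧ a = a
y ∨ c = y
a ∨ y = y
r ∨ y = x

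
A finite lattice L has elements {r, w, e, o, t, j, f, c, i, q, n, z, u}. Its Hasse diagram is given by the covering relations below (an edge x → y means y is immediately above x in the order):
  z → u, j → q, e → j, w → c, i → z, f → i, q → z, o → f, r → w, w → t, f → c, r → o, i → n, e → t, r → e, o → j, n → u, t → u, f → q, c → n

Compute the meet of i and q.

Common lower bounds of {i, q}: f, o, r.
The greatest among these is f.

f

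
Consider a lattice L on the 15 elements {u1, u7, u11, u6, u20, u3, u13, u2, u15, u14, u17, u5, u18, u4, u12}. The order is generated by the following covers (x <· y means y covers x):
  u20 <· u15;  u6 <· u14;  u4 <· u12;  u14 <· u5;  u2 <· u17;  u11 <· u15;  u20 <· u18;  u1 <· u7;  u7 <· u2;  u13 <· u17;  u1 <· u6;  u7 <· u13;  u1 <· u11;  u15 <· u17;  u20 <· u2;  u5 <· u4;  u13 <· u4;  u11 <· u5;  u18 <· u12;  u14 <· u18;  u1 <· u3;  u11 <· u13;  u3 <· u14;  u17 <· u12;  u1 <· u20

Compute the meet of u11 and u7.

Common lower bounds of {u11, u7}: u1.
The greatest among these is u1.

u1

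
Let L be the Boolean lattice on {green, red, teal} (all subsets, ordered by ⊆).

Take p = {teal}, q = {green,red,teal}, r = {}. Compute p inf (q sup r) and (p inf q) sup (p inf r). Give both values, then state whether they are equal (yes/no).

q sup r = {green,red,teal}, so p inf (q sup r) = {teal} inf {green,red,teal} = {teal}.
p inf q = {teal} and p inf r = {}, so (p inf q) sup (p inf r) = {teal} sup {} = {teal}.
Equal: yes.

{teal}; {teal}; yes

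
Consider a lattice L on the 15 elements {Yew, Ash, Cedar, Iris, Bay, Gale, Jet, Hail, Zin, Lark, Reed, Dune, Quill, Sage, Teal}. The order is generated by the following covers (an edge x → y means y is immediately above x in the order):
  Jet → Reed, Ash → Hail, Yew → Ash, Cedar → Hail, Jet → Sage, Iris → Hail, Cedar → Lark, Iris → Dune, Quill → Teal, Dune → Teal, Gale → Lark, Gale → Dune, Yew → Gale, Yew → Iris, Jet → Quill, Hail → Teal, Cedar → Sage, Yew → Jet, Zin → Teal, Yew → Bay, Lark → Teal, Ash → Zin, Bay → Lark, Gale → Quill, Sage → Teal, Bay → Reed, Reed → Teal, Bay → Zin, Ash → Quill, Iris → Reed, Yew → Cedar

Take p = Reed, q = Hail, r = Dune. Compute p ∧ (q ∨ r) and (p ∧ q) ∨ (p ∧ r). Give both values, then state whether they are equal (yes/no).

q ∨ r = Teal, so p ∧ (q ∨ r) = Reed ∧ Teal = Reed.
p ∧ q = Iris and p ∧ r = Iris, so (p ∧ q) ∨ (p ∧ r) = Iris ∨ Iris = Iris.
Equal: no.

Reed; Iris; no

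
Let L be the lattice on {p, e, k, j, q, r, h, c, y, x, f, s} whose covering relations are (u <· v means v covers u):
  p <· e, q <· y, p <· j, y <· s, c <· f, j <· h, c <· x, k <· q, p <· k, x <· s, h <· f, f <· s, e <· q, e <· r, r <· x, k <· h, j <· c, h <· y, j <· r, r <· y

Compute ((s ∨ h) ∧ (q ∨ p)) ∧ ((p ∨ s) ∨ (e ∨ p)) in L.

q

s ∨ h = s
q ∨ p = q
s ∧ q = q
p ∨ s = s
e ∨ p = e
s ∨ e = s
q ∧ s = q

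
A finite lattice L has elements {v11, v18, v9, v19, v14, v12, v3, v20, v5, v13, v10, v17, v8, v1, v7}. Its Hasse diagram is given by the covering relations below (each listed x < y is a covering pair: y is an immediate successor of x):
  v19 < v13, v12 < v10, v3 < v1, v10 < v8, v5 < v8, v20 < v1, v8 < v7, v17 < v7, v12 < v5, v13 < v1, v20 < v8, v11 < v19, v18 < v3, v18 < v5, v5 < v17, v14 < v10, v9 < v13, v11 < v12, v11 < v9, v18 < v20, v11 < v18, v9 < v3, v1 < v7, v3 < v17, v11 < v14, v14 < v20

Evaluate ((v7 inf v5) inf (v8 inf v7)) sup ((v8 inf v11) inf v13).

v7 ∧ v5 = v5
v8 ∧ v7 = v8
v5 ∧ v8 = v5
v8 ∧ v11 = v11
v11 ∧ v13 = v11
v5 ∨ v11 = v5

v5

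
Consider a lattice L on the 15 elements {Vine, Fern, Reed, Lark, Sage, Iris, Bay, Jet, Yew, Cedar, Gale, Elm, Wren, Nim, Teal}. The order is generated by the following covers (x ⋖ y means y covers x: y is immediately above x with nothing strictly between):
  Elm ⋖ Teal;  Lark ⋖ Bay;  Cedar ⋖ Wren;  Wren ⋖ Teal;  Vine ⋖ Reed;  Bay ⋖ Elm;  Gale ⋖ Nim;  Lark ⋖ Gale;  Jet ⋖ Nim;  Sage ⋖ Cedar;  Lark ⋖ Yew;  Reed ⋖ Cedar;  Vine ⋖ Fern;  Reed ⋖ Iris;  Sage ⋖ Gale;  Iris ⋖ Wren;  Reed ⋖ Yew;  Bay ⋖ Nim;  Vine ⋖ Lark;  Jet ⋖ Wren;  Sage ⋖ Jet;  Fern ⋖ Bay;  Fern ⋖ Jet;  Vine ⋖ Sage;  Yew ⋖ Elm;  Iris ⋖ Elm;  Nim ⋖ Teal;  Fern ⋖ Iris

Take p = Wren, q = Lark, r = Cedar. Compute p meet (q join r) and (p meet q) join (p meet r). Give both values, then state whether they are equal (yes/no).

q join r = Teal, so p meet (q join r) = Wren meet Teal = Wren.
p meet q = Vine and p meet r = Cedar, so (p meet q) join (p meet r) = Vine join Cedar = Cedar.
Equal: no.

Wren; Cedar; no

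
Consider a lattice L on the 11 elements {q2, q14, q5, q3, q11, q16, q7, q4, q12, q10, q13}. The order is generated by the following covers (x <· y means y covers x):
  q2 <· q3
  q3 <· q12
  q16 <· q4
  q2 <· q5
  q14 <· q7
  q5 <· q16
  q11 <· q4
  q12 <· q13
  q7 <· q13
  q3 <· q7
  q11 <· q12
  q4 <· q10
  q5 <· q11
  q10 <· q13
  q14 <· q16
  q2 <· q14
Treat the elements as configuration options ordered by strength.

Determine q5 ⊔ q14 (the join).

q16

Common upper bounds of {q5, q14}: q10, q13, q16, q4.
The least among these is q16.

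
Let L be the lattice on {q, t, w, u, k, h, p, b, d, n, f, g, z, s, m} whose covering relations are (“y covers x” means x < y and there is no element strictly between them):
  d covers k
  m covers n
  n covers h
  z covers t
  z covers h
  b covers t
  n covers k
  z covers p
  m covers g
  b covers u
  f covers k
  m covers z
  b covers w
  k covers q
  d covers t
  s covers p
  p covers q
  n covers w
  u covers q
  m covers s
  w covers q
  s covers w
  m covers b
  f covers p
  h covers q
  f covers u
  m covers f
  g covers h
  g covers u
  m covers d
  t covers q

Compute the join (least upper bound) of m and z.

m

Common upper bounds of {m, z}: m.
The least among these is m.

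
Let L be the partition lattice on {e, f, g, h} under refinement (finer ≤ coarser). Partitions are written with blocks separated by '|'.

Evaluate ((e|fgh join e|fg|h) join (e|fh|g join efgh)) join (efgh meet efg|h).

efgh

e|fgh ∨ e|fg|h = e|fgh
e|fh|g ∨ efgh = efgh
e|fgh ∨ efgh = efgh
efgh ∧ efg|h = efg|h
efgh ∨ efg|h = efgh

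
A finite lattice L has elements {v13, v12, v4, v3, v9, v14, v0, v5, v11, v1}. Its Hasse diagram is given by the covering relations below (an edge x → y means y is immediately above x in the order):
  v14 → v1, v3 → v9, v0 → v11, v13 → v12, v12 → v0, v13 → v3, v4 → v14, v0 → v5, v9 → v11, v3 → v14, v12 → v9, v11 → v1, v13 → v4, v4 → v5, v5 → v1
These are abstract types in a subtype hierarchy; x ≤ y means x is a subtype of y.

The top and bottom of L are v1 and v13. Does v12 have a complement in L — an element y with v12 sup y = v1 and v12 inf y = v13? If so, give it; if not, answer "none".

Need y with v12 ∨ y = v1 and v12 ∧ y = v13.
Checking each element gives: v14.

v14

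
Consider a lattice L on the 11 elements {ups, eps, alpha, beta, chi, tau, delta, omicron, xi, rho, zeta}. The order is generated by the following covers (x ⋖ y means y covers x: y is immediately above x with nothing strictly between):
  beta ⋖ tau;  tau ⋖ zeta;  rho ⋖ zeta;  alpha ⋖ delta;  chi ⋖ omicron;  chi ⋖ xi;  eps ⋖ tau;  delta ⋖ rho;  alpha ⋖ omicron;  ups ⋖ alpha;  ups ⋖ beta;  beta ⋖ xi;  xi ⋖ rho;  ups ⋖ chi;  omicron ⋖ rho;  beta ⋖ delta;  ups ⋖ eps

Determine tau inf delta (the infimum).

beta

Common lower bounds of {tau, delta}: beta, ups.
The greatest among these is beta.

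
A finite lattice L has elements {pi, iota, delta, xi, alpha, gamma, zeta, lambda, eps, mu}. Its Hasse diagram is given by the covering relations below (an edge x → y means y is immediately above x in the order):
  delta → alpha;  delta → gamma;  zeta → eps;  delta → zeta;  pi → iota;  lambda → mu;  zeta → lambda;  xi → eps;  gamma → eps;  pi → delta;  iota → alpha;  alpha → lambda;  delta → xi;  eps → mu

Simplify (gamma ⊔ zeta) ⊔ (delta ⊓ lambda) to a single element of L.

eps

gamma ∨ zeta = eps
delta ∧ lambda = delta
eps ∨ delta = eps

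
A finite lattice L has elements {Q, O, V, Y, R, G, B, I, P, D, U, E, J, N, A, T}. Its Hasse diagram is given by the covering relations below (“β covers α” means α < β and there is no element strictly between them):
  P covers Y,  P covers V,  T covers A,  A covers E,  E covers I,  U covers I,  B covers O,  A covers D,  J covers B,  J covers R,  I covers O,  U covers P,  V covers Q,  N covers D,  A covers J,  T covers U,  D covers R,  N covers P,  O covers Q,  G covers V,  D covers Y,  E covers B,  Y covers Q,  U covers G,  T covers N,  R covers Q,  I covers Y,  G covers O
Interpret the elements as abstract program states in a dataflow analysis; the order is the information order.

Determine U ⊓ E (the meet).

I

Common lower bounds of {U, E}: I, O, Q, Y.
The greatest among these is I.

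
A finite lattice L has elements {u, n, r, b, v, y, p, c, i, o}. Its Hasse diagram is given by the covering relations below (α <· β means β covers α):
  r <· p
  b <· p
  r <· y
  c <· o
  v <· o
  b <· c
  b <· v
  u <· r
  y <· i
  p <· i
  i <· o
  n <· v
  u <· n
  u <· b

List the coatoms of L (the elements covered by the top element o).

The coatoms are exactly the elements covered by o: c, i, v.

c, i, v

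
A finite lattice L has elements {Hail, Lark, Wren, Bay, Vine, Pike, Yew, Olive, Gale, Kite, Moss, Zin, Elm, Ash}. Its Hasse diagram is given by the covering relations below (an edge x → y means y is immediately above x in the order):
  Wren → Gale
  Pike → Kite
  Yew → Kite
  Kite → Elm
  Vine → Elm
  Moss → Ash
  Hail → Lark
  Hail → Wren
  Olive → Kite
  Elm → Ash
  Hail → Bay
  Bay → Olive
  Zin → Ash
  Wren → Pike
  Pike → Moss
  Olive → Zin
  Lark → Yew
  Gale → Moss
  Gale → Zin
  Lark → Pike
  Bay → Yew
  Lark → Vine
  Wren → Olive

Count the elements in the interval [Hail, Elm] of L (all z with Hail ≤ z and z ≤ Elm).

10

The interval [Hail, Elm] = {Bay, Elm, Hail, Kite, Lark, Olive, Pike, Vine, Wren, Yew}, which has 10 elements.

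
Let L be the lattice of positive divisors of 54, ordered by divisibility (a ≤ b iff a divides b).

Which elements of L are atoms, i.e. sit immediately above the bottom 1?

The atoms are exactly the elements that cover 1: 2, 3.

2, 3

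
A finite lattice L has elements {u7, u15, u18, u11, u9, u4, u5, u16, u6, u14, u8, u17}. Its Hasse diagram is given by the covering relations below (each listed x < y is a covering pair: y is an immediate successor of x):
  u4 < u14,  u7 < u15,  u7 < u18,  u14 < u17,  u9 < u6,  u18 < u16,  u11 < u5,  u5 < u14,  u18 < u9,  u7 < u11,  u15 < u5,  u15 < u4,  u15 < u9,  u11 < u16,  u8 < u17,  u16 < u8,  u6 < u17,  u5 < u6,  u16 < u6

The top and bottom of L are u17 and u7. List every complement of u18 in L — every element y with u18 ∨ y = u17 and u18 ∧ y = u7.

Need y with u18 ∨ y = u17 and u18 ∧ y = u7.
Checking each element gives: u14, u4.

u14, u4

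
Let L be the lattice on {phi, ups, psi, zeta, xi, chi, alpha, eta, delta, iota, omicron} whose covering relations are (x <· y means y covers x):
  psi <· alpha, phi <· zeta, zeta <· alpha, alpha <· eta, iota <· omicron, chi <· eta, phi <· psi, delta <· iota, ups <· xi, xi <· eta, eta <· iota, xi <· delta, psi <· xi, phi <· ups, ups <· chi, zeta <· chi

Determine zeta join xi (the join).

Common upper bounds of {zeta, xi}: eta, iota, omicron.
The least among these is eta.

eta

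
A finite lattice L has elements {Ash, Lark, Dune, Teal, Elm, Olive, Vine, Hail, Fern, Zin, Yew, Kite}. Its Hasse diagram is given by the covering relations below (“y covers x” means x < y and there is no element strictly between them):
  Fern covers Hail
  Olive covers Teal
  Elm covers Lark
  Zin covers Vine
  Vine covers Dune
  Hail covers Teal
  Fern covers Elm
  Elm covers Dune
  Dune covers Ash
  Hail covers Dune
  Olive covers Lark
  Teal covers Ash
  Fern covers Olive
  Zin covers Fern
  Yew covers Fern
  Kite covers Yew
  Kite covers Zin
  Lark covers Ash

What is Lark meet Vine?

Common lower bounds of {Lark, Vine}: Ash.
The greatest among these is Ash.

Ash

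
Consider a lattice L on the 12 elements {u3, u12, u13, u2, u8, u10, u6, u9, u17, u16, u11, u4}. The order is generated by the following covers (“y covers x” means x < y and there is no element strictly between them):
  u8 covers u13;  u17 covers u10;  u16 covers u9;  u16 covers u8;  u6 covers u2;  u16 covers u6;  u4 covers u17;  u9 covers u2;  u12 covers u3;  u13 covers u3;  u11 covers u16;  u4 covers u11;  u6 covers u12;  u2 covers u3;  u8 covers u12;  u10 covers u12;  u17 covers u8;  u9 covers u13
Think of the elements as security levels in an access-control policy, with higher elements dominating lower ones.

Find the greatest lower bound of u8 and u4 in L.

u8

Common lower bounds of {u8, u4}: u12, u13, u3, u8.
The greatest among these is u8.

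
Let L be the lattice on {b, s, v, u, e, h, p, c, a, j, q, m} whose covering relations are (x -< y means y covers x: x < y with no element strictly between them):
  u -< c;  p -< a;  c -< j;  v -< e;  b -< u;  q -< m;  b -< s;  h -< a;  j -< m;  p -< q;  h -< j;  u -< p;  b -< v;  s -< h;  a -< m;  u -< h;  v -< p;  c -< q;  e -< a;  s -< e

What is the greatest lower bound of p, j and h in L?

Common lower bounds of {p, j, h}: b, u.
The greatest among these is u.

u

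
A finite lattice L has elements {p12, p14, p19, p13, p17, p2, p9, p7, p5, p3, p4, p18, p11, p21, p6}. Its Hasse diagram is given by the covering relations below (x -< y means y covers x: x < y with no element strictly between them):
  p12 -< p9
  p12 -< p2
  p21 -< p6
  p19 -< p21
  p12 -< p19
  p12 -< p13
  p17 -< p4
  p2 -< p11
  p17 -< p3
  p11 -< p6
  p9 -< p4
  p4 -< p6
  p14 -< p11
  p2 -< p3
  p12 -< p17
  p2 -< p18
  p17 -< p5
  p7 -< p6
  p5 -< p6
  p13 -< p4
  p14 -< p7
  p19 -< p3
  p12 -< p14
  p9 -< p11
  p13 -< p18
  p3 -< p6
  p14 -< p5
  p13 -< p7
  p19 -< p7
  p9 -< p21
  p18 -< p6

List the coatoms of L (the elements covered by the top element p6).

p11, p18, p21, p3, p4, p5, p7

The coatoms are exactly the elements covered by p6: p11, p18, p21, p3, p4, p5, p7.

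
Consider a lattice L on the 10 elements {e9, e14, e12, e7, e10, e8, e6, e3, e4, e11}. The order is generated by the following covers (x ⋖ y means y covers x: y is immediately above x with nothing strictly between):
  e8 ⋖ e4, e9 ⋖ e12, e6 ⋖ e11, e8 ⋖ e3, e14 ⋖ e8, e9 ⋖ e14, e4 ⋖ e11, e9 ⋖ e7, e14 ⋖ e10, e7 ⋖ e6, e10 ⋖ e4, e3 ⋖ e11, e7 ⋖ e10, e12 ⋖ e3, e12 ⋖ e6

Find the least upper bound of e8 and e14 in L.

e8

Common upper bounds of {e8, e14}: e11, e3, e4, e8.
The least among these is e8.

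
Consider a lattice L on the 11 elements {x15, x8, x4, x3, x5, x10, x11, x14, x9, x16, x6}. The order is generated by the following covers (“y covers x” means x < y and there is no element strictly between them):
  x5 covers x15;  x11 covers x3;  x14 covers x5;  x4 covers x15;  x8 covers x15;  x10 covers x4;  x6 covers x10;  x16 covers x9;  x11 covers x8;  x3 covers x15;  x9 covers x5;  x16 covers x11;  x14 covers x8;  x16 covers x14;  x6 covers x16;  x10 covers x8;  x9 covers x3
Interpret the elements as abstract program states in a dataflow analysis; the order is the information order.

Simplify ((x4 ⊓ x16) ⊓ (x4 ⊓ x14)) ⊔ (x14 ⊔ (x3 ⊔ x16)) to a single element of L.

x4 ∧ x16 = x15
x4 ∧ x14 = x15
x15 ∧ x15 = x15
x3 ∨ x16 = x16
x14 ∨ x16 = x16
x15 ∨ x16 = x16

x16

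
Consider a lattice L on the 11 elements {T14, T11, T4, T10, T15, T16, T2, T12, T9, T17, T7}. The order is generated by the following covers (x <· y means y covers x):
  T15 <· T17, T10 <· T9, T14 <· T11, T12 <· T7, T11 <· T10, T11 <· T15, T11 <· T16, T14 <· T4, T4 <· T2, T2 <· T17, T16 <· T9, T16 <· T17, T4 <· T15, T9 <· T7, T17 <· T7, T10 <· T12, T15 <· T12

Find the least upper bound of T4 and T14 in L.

T4

Common upper bounds of {T4, T14}: T12, T15, T17, T2, T4, T7.
The least among these is T4.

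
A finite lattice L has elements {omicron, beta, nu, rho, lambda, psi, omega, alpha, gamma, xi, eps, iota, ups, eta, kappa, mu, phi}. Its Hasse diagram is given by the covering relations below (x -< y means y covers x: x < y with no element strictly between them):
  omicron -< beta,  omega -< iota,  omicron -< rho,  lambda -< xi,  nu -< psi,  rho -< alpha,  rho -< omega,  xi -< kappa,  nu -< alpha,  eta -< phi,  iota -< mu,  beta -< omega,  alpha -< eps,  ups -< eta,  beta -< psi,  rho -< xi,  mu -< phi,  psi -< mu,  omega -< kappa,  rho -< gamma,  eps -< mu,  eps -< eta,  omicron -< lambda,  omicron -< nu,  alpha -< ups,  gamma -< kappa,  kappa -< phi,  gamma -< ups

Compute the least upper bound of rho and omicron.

Common upper bounds of {rho, omicron}: alpha, eps, eta, gamma, iota, kappa, mu, omega, phi, rho, ups, xi.
The least among these is rho.

rho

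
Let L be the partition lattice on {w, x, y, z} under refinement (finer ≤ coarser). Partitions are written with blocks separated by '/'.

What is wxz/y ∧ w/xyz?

w/xz/y

The meet (common refinement) of wxz/y and w/xyz intersects blocks pairwise, giving w/xz/y.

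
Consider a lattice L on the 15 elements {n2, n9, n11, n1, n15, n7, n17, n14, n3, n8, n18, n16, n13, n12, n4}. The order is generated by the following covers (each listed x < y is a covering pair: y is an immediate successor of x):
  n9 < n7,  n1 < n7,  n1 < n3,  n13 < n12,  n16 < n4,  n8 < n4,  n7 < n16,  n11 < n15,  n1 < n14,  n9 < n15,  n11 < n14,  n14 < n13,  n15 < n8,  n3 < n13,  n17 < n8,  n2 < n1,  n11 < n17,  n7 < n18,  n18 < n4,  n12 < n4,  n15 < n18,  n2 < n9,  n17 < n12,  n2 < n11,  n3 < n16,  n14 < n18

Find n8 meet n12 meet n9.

Common lower bounds of {n8, n12, n9}: n2.
The greatest among these is n2.

n2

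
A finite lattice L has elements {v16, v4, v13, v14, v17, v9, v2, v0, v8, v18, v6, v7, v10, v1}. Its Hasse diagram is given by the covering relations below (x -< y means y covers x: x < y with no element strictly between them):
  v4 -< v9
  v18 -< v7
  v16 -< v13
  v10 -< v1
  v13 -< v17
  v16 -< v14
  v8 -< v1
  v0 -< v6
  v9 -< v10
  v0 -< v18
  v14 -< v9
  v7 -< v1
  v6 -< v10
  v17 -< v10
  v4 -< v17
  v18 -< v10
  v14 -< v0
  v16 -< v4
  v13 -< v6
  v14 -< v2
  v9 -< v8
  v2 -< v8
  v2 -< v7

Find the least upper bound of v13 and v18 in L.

Common upper bounds of {v13, v18}: v1, v10.
The least among these is v10.

v10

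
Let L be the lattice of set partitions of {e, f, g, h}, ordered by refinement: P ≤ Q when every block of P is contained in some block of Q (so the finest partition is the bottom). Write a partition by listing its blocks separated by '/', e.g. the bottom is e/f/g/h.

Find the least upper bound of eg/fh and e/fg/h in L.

The join of eg/fh and e/fg/h merges any blocks that overlap across the partitions, giving efgh.

efgh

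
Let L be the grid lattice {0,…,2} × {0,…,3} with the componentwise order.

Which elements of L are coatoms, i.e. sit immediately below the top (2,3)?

The coatoms are exactly the elements covered by (2,3): (1,3), (2,2).

(1,3), (2,2)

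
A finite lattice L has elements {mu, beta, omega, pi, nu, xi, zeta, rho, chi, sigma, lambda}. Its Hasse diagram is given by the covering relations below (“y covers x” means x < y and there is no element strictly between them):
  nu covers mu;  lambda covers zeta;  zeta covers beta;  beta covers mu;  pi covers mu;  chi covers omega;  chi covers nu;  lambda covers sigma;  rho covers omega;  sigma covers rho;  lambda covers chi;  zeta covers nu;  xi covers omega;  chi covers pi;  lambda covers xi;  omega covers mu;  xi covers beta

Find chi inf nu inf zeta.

Common lower bounds of {chi, nu, zeta}: mu, nu.
The greatest among these is nu.

nu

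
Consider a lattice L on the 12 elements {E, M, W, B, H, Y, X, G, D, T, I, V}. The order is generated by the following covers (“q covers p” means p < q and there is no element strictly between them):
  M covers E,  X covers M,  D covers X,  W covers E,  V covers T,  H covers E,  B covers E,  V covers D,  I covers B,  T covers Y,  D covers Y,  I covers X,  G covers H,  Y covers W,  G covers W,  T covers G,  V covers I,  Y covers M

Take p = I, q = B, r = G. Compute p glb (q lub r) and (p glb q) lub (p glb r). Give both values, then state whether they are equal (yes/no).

q lub r = V, so p glb (q lub r) = I glb V = I.
p glb q = B and p glb r = E, so (p glb q) lub (p glb r) = B lub E = B.
Equal: no.

I; B; no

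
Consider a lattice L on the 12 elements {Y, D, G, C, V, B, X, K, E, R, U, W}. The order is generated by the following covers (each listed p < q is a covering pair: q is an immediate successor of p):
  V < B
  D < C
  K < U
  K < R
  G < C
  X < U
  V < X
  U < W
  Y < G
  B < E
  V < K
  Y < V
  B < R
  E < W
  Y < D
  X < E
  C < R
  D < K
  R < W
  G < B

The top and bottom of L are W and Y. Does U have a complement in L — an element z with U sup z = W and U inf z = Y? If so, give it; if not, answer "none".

G

Need z with U ∨ z = W and U ∧ z = Y.
Checking each element gives: G.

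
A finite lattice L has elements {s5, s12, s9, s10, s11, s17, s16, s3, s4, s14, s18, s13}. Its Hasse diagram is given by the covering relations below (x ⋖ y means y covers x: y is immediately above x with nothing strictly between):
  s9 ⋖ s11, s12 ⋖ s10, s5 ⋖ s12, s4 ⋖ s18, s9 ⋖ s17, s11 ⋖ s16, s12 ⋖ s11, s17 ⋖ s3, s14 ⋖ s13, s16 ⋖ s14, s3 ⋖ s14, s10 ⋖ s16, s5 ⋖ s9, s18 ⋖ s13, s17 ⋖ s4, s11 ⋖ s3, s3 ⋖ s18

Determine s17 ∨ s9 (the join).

s17

Common upper bounds of {s17, s9}: s13, s14, s17, s18, s3, s4.
The least among these is s17.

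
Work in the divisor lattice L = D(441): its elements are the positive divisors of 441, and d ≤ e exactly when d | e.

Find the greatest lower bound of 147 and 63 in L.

21

In the divisibility order, the meet is the greatest common divisor: gcd(147, 63) = 21.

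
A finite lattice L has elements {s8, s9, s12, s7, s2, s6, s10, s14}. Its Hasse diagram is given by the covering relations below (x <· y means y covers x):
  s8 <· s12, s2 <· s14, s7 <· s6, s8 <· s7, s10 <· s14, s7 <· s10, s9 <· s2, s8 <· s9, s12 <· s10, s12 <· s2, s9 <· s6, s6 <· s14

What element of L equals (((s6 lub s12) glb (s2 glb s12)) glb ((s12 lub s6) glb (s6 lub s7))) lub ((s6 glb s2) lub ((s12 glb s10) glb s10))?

s2

s6 ∨ s12 = s14
s2 ∧ s12 = s12
s14 ∧ s12 = s12
s12 ∨ s6 = s14
s6 ∨ s7 = s6
s14 ∧ s6 = s6
s12 ∧ s6 = s8
s6 ∧ s2 = s9
s12 ∧ s10 = s12
s12 ∧ s10 = s12
s9 ∨ s12 = s2
s8 ∨ s2 = s2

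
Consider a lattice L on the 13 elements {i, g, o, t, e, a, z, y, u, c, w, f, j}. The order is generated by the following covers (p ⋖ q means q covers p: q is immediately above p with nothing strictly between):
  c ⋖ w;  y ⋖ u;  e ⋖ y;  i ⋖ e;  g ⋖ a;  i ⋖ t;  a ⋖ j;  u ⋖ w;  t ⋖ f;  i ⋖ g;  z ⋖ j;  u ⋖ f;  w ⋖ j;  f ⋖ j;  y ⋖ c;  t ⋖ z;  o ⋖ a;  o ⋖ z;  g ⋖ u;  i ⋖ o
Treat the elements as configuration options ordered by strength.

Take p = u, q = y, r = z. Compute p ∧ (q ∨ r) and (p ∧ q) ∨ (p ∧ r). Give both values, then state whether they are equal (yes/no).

u; y; no

q ∨ r = j, so p ∧ (q ∨ r) = u ∧ j = u.
p ∧ q = y and p ∧ r = i, so (p ∧ q) ∨ (p ∧ r) = y ∨ i = y.
Equal: no.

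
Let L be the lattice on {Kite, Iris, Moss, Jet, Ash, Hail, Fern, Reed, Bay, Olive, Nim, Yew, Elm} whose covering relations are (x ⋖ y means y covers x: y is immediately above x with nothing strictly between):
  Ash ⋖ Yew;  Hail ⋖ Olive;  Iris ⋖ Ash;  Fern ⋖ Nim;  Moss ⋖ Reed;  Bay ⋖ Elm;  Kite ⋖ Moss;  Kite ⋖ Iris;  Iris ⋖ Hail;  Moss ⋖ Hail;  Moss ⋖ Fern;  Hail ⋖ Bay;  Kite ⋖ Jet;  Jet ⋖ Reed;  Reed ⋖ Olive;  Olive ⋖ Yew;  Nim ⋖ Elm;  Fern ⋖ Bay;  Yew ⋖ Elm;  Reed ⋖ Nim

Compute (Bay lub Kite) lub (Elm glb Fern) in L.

Bay

Bay ∨ Kite = Bay
Elm ∧ Fern = Fern
Bay ∨ Fern = Bay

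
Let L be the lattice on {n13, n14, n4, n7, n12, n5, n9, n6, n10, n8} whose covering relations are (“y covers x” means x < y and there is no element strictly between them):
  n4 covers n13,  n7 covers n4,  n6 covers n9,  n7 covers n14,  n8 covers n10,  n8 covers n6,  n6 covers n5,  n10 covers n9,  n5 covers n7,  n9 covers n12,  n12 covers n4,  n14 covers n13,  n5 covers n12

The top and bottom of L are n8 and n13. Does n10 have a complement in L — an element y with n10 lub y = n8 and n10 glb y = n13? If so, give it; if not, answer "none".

Need y with n10 ∨ y = n8 and n10 ∧ y = n13.
Checking each element gives: n14.

n14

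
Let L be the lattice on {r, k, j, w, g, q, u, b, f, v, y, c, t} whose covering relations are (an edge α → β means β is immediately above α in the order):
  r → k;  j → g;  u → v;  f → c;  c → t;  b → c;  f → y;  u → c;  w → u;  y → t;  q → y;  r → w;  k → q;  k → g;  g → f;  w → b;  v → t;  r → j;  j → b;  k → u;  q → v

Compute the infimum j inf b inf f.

Common lower bounds of {j, b, f}: j, r.
The greatest among these is j.

j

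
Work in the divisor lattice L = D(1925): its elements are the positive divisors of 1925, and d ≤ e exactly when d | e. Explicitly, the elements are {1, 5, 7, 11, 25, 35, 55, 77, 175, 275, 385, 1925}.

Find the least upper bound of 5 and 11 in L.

55

In the divisibility order, the join is the least common multiple: lcm(5, 11) = 55.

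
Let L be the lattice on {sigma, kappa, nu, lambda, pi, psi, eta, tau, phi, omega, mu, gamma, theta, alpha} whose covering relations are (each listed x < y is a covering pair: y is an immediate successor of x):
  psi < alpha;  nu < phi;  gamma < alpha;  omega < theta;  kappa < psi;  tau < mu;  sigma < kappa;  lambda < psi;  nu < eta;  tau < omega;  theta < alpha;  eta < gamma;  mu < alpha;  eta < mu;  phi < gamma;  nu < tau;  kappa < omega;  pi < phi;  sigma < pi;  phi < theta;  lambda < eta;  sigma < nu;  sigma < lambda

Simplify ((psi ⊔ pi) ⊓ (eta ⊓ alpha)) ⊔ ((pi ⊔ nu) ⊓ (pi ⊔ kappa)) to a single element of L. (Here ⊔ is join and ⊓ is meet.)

gamma

psi ∨ pi = alpha
eta ∧ alpha = eta
alpha ∧ eta = eta
pi ∨ nu = phi
pi ∨ kappa = theta
phi ∧ theta = phi
eta ∨ phi = gamma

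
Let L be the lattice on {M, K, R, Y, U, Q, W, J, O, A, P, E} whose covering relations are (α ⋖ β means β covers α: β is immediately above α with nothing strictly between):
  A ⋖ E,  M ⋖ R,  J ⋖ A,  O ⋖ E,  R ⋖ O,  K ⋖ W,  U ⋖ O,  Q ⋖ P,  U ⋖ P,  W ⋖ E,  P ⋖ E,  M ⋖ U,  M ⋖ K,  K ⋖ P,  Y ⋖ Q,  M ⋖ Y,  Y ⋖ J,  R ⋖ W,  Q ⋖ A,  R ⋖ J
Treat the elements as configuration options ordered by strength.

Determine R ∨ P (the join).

E

Common upper bounds of {R, P}: E.
The least among these is E.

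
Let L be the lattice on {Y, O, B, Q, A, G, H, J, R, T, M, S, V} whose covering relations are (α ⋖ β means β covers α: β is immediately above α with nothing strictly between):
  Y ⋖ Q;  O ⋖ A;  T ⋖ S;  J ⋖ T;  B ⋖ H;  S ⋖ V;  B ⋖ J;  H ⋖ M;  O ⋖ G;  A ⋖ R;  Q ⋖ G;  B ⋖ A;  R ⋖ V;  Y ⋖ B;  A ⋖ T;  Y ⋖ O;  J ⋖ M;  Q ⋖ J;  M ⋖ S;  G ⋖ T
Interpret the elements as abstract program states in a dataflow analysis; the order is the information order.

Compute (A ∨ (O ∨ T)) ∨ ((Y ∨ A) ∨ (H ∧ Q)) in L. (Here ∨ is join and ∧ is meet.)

O ∨ T = T
A ∨ T = T
Y ∨ A = A
H ∧ Q = Y
A ∨ Y = A
T ∨ A = T

T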